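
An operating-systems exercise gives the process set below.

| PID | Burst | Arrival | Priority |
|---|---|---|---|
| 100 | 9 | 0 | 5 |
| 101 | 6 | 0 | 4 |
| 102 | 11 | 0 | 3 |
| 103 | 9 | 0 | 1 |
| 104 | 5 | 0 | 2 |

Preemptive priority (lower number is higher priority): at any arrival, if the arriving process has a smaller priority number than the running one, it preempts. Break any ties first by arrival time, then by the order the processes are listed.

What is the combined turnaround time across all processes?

Schedule: | 103 0-9 | 104 9-14 | 102 14-25 | 101 25-31 | 100 31-40 |
Completion: 100=40  101=31  102=25  103=9  104=14
Turnaround (C−A): 100=40  101=31  102=25  103=9  104=14
Turnaround = completion − arrival: 100=40, 101=31, 102=25, 103=9, 104=14
Total turnaround = 40 + 31 + 25 + 9 + 14 = 119

119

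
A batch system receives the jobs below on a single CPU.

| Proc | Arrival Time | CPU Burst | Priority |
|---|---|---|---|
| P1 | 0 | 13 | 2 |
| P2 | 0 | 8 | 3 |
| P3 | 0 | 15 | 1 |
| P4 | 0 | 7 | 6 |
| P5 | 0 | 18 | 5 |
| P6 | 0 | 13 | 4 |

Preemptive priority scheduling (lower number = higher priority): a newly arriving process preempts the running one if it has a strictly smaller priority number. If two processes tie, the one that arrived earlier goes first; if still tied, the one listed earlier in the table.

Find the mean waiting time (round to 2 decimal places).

32.50

Schedule: | P3 0-15 | P1 15-28 | P2 28-36 | P6 36-49 | P5 49-67 | P4 67-74 |
Completion: P1=28  P2=36  P3=15  P4=74  P5=67  P6=49
Turnaround (C−A): P1=28  P2=36  P3=15  P4=74  P5=67  P6=49
Waiting times: P1=15, P2=28, P3=0, P4=67, P5=49, P6=36
Average waiting = (15+28+0+67+49+36) / 6 = 195/6 = 32.50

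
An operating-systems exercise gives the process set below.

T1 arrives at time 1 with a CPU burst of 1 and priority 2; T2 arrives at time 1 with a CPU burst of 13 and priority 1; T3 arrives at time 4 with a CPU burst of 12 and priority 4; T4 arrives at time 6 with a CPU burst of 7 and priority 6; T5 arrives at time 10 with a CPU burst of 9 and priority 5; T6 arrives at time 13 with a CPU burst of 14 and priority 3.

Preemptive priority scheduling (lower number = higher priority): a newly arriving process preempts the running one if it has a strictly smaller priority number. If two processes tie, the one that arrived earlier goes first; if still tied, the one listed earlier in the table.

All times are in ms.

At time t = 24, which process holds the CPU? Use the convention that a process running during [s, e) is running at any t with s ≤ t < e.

T6

Gantt: | idle 0-1 | T2 1-14 | T1 14-15 | T6 15-29 | T3 29-41 | T5 41-50 | T4 50-57 |
Completion: T1=15  T2=14  T3=41  T4=57  T5=50  T6=29
Turnaround (C−A): T1=14  T2=13  T3=37  T4=51  T5=40  T6=16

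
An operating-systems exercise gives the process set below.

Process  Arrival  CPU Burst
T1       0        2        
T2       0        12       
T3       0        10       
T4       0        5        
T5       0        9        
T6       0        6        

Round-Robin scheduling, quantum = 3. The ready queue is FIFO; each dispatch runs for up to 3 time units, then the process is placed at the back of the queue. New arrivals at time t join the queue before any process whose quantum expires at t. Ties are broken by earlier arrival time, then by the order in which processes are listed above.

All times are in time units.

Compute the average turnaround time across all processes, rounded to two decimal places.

Timeline: | T1 0-2 | T2 2-5 | T3 5-8 | T4 8-11 | T5 11-14 | T6 14-17 | T2 17-20 | T3 20-23 | T4 23-25 | T5 25-28 | T6 28-31 | T2 31-34 | T3 34-37 | T5 37-40 | T2 40-43 | T3 43-44 |
Completion: T1=2  T2=43  T3=44  T4=25  T5=40  T6=31
Turnaround times: T1=2, T2=43, T3=44, T4=25, T5=40, T6=31
Average turnaround = (2+43+44+25+40+31) / 6 = 185/6 = 30.83

30.83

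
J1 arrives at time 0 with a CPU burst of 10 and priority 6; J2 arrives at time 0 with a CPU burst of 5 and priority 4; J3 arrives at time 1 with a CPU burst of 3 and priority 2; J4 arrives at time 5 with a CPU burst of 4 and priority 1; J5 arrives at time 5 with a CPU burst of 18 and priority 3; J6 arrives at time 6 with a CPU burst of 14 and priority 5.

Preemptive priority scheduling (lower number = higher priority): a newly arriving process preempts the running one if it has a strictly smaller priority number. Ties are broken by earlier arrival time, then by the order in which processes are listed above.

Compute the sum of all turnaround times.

Timeline: | J2 0-1 | J3 1-4 | J2 4-5 | J4 5-9 | J5 9-27 | J2 27-30 | J6 30-44 | J1 44-54 |
Completion: J1=54  J2=30  J3=4  J4=9  J5=27  J6=44
Turnaround (C−A): J1=54  J2=30  J3=3  J4=4  J5=22  J6=38
Turnaround = completion − arrival: J1=54, J2=30, J3=3, J4=4, J5=22, J6=38
Total turnaround = 54 + 30 + 3 + 4 + 22 + 38 = 151

151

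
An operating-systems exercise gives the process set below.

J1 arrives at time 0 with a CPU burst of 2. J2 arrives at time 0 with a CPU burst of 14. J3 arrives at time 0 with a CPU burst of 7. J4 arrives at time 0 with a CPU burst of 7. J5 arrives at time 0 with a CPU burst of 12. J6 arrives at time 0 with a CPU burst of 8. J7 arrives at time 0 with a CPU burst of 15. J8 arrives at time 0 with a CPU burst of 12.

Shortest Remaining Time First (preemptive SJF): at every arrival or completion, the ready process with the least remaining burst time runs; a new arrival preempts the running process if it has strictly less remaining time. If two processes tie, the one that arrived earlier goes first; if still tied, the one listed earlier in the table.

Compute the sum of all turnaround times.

Schedule: | J1 0-2 | J3 2-9 | J4 9-16 | J6 16-24 | J5 24-36 | J8 36-48 | J2 48-62 | J7 62-77 |
Completion: J1=2  J2=62  J3=9  J4=16  J5=36  J6=24  J7=77  J8=48
Turnaround = completion − arrival: J1=2, J2=62, J3=9, J4=16, J5=36, J6=24, J7=77, J8=48
Total turnaround = 2 + 62 + 9 + 16 + 36 + 24 + 77 + 48 = 274

274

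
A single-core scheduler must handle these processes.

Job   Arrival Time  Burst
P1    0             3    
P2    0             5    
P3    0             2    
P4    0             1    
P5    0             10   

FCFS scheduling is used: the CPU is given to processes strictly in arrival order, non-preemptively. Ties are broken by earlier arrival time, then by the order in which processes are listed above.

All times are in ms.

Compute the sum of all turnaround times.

53

Timeline: | P1 0-3 | P2 3-8 | P3 8-10 | P4 10-11 | P5 11-21 |
Completion: P1=3  P2=8  P3=10  P4=11  P5=21
Turnaround = completion − arrival: P1=3, P2=8, P3=10, P4=11, P5=21
Total turnaround = 3 + 8 + 10 + 11 + 21 = 53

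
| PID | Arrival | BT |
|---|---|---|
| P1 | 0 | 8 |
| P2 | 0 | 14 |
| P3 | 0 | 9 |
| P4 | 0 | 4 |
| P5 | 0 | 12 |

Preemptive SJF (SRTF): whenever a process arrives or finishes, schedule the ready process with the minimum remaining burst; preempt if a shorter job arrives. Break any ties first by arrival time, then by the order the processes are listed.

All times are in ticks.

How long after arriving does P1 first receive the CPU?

Schedule: | P4 0-4 | P1 4-12 | P3 12-21 | P5 21-33 | P2 33-47 |
Completion: P1=12  P2=47  P3=21  P4=4  P5=33
Turnaround (C−A): P1=12  P2=47  P3=21  P4=4  P5=33
Response(P1) = first start − arrival = 4 − 0 = 4

4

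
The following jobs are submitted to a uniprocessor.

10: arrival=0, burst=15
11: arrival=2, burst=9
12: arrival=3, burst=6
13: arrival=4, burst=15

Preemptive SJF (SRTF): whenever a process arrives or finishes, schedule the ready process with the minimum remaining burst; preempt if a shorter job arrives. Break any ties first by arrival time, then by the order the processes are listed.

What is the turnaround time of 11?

Timeline: | 10 0-2 | 11 2-3 | 12 3-9 | 11 9-17 | 10 17-30 | 13 30-45 |
Completion: 10=30  11=17  12=9  13=45
Turnaround (C−A): 10=30  11=15  12=6  13=41
Turnaround(11) = completion − arrival = 17 − 2 = 15

15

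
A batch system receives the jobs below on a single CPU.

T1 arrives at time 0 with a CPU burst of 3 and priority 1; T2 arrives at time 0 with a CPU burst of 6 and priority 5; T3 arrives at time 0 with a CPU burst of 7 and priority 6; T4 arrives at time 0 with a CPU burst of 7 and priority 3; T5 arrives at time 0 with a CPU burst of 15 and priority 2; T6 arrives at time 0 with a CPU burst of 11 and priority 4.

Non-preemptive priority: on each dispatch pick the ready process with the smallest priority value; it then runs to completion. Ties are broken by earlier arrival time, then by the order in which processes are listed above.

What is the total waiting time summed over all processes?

Timeline: | T1 0-3 | T5 3-18 | T4 18-25 | T6 25-36 | T2 36-42 | T3 42-49 |
Completion: T1=3  T2=42  T3=49  T4=25  T5=18  T6=36
Waiting = turnaround − burst: T1=0, T2=36, T3=42, T4=18, T5=3, T6=25
Total waiting = 0 + 36 + 42 + 18 + 3 + 25 = 124

124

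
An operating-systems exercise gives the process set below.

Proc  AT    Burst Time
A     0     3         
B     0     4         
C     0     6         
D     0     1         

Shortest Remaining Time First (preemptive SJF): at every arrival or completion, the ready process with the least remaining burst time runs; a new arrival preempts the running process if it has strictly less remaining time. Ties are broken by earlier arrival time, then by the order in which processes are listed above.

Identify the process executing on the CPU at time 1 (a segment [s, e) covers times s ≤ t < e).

Timeline: | D 0-1 | A 1-4 | B 4-8 | C 8-14 |
Completion: A=4  B=8  C=14  D=1

A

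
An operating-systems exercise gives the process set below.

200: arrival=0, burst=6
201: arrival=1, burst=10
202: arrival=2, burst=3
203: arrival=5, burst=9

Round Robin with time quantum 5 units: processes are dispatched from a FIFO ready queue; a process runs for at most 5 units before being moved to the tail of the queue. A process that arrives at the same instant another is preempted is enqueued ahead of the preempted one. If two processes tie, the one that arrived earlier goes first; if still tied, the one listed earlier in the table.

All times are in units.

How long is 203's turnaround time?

23

Gantt: | 200 0-5 | 201 5-10 | 202 10-13 | 203 13-18 | 200 18-19 | 201 19-24 | 203 24-28 |
Completion: 200=19  201=24  202=13  203=28
Turnaround(203) = completion − arrival = 28 − 5 = 23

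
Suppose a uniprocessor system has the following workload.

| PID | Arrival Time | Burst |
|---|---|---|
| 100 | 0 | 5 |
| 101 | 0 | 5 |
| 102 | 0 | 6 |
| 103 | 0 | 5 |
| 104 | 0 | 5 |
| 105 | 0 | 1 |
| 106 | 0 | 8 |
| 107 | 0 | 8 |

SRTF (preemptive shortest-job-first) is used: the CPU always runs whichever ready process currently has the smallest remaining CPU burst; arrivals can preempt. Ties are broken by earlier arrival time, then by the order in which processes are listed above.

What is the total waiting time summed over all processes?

117

Timeline: | 105 0-1 | 100 1-6 | 101 6-11 | 103 11-16 | 104 16-21 | 102 21-27 | 106 27-35 | 107 35-43 |
Completion: 100=6  101=11  102=27  103=16  104=21  105=1  106=35  107=43
Waiting = turnaround − burst: 100=1, 101=6, 102=21, 103=11, 104=16, 105=0, 106=27, 107=35
Total waiting = 1 + 6 + 21 + 11 + 16 + 0 + 27 + 35 = 117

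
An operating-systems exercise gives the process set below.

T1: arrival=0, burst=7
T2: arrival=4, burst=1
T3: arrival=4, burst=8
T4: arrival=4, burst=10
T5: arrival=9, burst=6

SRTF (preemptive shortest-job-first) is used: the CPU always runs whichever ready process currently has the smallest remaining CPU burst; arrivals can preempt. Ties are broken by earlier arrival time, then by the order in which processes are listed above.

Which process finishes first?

T2

Timeline: | T1 0-4 | T2 4-5 | T1 5-8 | T3 8-9 | T5 9-15 | T3 15-22 | T4 22-32 |
Completion: T1=8  T2=5  T3=22  T4=32  T5=15
Turnaround (C−A): T1=8  T2=1  T3=18  T4=28  T5=6
Finish order: T2 → T1 → T5 → T3 → T4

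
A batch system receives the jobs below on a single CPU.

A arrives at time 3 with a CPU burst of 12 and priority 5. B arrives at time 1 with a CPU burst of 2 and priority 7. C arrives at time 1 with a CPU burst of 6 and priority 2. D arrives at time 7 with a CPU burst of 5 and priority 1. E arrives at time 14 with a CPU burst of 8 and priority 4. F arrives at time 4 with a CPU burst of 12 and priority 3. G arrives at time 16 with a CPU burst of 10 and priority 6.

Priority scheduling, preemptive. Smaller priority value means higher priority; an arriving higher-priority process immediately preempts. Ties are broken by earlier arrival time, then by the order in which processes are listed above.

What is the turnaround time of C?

Schedule: | idle 0-1 | C 1-7 | D 7-12 | F 12-24 | E 24-32 | A 32-44 | G 44-54 | B 54-56 |
Completion: A=44  B=56  C=7  D=12  E=32  F=24  G=54
Turnaround(C) = completion − arrival = 7 − 1 = 6

6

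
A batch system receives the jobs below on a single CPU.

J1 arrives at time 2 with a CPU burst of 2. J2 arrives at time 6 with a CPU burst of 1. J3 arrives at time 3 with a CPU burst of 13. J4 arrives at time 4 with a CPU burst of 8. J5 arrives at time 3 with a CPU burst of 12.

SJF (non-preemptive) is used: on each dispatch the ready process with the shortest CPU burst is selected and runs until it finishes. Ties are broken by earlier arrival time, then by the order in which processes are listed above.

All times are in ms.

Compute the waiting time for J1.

Timeline: | idle 0-2 | J1 2-4 | J4 4-12 | J2 12-13 | J5 13-25 | J3 25-38 |
Completion: J1=4  J2=13  J3=38  J4=12  J5=25
Waiting(J1) = turnaround − burst = 2 − 2 = 0

0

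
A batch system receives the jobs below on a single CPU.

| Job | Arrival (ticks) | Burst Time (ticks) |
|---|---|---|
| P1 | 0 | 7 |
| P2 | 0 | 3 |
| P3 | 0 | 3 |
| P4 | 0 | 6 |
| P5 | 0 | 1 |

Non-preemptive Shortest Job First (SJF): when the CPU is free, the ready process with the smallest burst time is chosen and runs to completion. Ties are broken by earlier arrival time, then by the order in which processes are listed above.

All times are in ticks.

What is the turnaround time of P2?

Timeline: | P5 0-1 | P2 1-4 | P3 4-7 | P4 7-13 | P1 13-20 |
Completion: P1=20  P2=4  P3=7  P4=13  P5=1
Turnaround(P2) = completion − arrival = 4 − 0 = 4

4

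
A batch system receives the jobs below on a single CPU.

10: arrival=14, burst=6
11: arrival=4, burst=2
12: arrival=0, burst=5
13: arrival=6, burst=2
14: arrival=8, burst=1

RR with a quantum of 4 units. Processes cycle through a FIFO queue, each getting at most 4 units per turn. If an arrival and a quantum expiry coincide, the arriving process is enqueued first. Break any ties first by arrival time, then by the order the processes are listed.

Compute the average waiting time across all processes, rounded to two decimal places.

0.80

Schedule: | 12 0-4 | 11 4-6 | 12 6-7 | 13 7-9 | 14 9-10 | idle 10-14 | 10 14-20 |
Completion: 10=20  11=6  12=7  13=9  14=10
Turnaround (C−A): 10=6  11=2  12=7  13=3  14=2
Waiting times: 10=0, 11=0, 12=2, 13=1, 14=1
Average waiting = (0+0+2+1+1) / 5 = 4/5 = 0.80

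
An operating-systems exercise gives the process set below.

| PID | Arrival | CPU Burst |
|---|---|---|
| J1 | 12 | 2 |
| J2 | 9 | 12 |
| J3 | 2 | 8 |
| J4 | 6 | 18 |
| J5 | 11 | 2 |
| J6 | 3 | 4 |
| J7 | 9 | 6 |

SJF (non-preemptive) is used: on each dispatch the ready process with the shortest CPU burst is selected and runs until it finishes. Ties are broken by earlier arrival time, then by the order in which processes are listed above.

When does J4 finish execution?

54

Schedule: | idle 0-2 | J3 2-10 | J6 10-14 | J5 14-16 | J1 16-18 | J7 18-24 | J2 24-36 | J4 36-54 |
Completion: J1=18  J2=36  J3=10  J4=54  J5=16  J6=14  J7=24
Turnaround (C−A): J1=6  J2=27  J3=8  J4=48  J5=5  J6=11  J7=15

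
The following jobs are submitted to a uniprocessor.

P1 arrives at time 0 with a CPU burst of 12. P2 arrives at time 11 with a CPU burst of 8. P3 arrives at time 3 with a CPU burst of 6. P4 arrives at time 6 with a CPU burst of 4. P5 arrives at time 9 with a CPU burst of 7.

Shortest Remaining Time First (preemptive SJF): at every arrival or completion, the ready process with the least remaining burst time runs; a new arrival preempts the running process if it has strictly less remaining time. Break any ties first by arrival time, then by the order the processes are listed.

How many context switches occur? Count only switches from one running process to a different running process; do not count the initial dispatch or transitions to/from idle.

5

Timeline: | P1 0-3 | P3 3-9 | P4 9-13 | P5 13-20 | P2 20-28 | P1 28-37 |
Completion: P1=37  P2=28  P3=9  P4=13  P5=20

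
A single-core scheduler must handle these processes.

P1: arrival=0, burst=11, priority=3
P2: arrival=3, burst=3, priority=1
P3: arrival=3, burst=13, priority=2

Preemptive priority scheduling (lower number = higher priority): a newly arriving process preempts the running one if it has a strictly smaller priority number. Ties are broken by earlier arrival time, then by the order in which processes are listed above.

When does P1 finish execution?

Timeline: | P1 0-3 | P2 3-6 | P3 6-19 | P1 19-27 |
Completion: P1=27  P2=6  P3=19

27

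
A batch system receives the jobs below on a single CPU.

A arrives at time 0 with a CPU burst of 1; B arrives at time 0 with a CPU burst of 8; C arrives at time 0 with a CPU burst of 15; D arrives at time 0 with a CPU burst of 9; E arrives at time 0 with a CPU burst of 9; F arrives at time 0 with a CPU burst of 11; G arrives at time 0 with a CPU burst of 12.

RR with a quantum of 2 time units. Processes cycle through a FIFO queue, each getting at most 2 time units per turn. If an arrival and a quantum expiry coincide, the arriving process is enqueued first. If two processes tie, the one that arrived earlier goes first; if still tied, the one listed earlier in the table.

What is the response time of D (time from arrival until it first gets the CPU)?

Timeline: | A 0-1 | B 1-3 | C 3-5 | D 5-7 | E 7-9 | F 9-11 | G 11-13 | B 13-15 | C 15-17 | D 17-19 | E 19-21 | F 21-23 | G 23-25 | B 25-27 | C 27-29 | D 29-31 | E 31-33 | F 33-35 | G 35-37 | B 37-39 | C 39-41 | D 41-43 | E 43-45 | F 45-47 | G 47-49 | C 49-51 | D 51-52 | E 52-53 | F 53-55 | G 55-57 | C 57-59 | F 59-60 | G 60-62 | C 62-65 |
Completion: A=1  B=39  C=65  D=52  E=53  F=60  G=62
Response(D) = first start − arrival = 5 − 0 = 5

5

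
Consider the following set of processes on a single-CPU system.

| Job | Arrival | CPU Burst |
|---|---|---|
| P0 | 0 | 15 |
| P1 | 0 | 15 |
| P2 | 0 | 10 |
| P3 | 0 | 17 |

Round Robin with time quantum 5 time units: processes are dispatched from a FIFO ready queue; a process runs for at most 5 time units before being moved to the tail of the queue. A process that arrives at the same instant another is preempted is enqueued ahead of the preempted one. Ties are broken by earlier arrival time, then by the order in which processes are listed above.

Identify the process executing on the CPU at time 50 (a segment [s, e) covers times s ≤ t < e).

Timeline: | P0 0-5 | P1 5-10 | P2 10-15 | P3 15-20 | P0 20-25 | P1 25-30 | P2 30-35 | P3 35-40 | P0 40-45 | P1 45-50 | P3 50-57 |
Completion: P0=45  P1=50  P2=35  P3=57

P3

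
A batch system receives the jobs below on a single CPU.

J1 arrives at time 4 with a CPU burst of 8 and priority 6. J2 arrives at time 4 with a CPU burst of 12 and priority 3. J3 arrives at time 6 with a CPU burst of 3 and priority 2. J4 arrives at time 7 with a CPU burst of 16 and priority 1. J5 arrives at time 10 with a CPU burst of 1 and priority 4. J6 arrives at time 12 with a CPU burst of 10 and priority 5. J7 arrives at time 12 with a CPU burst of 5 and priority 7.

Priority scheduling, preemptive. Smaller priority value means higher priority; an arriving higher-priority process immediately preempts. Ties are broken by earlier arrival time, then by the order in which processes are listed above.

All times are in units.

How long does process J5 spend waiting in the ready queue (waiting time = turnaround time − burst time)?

Schedule: | idle 0-4 | J2 4-6 | J3 6-7 | J4 7-23 | J3 23-25 | J2 25-35 | J5 35-36 | J6 36-46 | J1 46-54 | J7 54-59 |
Completion: J1=54  J2=35  J3=25  J4=23  J5=36  J6=46  J7=59
Waiting(J5) = turnaround − burst = 26 − 1 = 25

25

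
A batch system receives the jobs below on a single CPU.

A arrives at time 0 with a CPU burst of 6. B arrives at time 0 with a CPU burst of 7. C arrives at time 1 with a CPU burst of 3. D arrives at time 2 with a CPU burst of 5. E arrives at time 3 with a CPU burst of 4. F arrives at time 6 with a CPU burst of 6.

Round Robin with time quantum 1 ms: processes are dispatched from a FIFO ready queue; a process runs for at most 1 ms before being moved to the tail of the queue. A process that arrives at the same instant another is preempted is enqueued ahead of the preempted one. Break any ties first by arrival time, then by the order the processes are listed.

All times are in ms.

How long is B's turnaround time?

Timeline: | A 0-1 | B 1-2 | C 2-3 | A 3-4 | D 4-5 | B 5-6 | E 6-7 | C 7-8 | A 8-9 | D 9-10 | F 10-11 | B 11-12 | E 12-13 | C 13-14 | A 14-15 | D 15-16 | F 16-17 | B 17-18 | E 18-19 | A 19-20 | D 20-21 | F 21-22 | B 22-23 | E 23-24 | A 24-25 | D 25-26 | F 26-27 | B 27-28 | F 28-29 | B 29-30 | F 30-31 |
Completion: A=25  B=30  C=14  D=26  E=24  F=31
Turnaround(B) = completion − arrival = 30 − 0 = 30

30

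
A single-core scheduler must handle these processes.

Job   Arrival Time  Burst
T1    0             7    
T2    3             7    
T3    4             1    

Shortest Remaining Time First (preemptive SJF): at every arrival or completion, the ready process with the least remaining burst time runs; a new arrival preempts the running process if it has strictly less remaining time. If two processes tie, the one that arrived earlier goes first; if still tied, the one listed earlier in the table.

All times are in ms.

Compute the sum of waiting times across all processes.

Schedule: | T1 0-4 | T3 4-5 | T1 5-8 | T2 8-15 |
Completion: T1=8  T2=15  T3=5
Turnaround (C−A): T1=8  T2=12  T3=1
Waiting = turnaround − burst: T1=1, T2=5, T3=0
Total waiting = 1 + 5 + 0 = 6

6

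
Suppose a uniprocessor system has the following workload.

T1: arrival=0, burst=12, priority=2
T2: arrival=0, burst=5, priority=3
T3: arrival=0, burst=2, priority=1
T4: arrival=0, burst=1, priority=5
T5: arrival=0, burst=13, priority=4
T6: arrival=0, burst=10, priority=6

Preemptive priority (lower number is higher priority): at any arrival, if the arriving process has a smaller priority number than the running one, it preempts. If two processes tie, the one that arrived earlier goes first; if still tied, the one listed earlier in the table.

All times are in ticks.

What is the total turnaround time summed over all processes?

Schedule: | T3 0-2 | T1 2-14 | T2 14-19 | T5 19-32 | T4 32-33 | T6 33-43 |
Completion: T1=14  T2=19  T3=2  T4=33  T5=32  T6=43
Turnaround (C−A): T1=14  T2=19  T3=2  T4=33  T5=32  T6=43
Turnaround = completion − arrival: T1=14, T2=19, T3=2, T4=33, T5=32, T6=43
Total turnaround = 14 + 19 + 2 + 33 + 32 + 43 = 143

143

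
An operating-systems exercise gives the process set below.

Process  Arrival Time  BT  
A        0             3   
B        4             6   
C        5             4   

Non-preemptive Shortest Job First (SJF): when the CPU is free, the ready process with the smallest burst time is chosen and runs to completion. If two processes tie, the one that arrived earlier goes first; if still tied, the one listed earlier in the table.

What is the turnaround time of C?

9

Schedule: | A 0-3 | idle 3-4 | B 4-10 | C 10-14 |
Completion: A=3  B=10  C=14
Turnaround(C) = completion − arrival = 14 − 5 = 9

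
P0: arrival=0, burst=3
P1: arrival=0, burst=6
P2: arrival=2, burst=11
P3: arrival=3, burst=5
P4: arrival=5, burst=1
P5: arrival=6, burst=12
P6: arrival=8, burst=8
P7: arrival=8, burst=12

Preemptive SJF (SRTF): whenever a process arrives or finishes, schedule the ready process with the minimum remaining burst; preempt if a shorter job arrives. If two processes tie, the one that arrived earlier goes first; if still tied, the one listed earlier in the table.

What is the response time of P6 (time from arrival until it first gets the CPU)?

7

Gantt: | P0 0-3 | P3 3-5 | P4 5-6 | P3 6-9 | P1 9-15 | P6 15-23 | P2 23-34 | P5 34-46 | P7 46-58 |
Completion: P0=3  P1=15  P2=34  P3=9  P4=6  P5=46  P6=23  P7=58
Turnaround (C−A): P0=3  P1=15  P2=32  P3=6  P4=1  P5=40  P6=15  P7=50
Response(P6) = first start − arrival = 15 − 8 = 7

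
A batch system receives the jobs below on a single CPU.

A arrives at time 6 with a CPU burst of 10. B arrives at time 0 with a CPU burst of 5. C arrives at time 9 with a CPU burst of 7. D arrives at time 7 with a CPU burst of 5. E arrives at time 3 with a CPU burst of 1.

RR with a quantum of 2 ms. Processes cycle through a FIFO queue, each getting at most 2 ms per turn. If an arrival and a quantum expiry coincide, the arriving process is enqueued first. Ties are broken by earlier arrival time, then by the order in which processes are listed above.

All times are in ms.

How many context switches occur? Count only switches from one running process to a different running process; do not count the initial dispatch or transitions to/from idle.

14

Schedule: | B 0-4 | E 4-5 | B 5-6 | A 6-8 | D 8-10 | A 10-12 | C 12-14 | D 14-16 | A 16-18 | C 18-20 | D 20-21 | A 21-23 | C 23-25 | A 25-27 | C 27-28 |
Completion: A=27  B=6  C=28  D=21  E=5
Turnaround (C−A): A=21  B=6  C=19  D=14  E=2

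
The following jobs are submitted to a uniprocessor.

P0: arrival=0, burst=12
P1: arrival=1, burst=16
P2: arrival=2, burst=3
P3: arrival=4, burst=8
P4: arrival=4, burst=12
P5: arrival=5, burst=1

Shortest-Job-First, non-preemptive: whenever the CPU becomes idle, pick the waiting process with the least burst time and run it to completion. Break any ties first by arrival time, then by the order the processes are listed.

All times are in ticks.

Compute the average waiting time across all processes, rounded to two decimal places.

14.17

Schedule: | P0 0-12 | P5 12-13 | P2 13-16 | P3 16-24 | P4 24-36 | P1 36-52 |
Completion: P0=12  P1=52  P2=16  P3=24  P4=36  P5=13
Turnaround (C−A): P0=12  P1=51  P2=14  P3=20  P4=32  P5=8
Waiting times: P0=0, P1=35, P2=11, P3=12, P4=20, P5=7
Average waiting = (0+35+11+12+20+7) / 6 = 85/6 = 14.17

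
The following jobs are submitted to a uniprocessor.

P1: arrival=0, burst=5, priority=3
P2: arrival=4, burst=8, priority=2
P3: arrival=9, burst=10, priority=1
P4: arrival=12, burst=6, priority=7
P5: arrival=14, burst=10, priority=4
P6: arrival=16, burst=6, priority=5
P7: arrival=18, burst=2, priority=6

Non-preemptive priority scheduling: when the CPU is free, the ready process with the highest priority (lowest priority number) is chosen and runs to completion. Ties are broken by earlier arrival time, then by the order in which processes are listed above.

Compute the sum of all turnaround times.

128

Schedule: | P1 0-5 | P2 5-13 | P3 13-23 | P5 23-33 | P6 33-39 | P7 39-41 | P4 41-47 |
Completion: P1=5  P2=13  P3=23  P4=47  P5=33  P6=39  P7=41
Turnaround = completion − arrival: P1=5, P2=9, P3=14, P4=35, P5=19, P6=23, P7=23
Total turnaround = 5 + 9 + 14 + 35 + 19 + 23 + 23 = 128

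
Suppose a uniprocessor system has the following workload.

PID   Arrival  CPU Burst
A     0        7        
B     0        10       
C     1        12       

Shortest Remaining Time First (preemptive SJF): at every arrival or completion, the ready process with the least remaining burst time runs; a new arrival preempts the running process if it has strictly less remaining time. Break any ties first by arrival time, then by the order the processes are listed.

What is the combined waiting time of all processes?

23

Schedule: | A 0-7 | B 7-17 | C 17-29 |
Completion: A=7  B=17  C=29
Turnaround (C−A): A=7  B=17  C=28
Waiting = turnaround − burst: A=0, B=7, C=16
Total waiting = 0 + 7 + 16 = 23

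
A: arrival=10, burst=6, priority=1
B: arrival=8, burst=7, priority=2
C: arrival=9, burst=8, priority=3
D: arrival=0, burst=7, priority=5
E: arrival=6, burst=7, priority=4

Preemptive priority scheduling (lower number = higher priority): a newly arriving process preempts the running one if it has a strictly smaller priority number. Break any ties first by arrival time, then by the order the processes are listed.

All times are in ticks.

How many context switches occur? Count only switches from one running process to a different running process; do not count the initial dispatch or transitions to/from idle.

Timeline: | D 0-6 | E 6-8 | B 8-10 | A 10-16 | B 16-21 | C 21-29 | E 29-34 | D 34-35 |
Completion: A=16  B=21  C=29  D=35  E=34
Turnaround (C−A): A=6  B=13  C=20  D=35  E=28

7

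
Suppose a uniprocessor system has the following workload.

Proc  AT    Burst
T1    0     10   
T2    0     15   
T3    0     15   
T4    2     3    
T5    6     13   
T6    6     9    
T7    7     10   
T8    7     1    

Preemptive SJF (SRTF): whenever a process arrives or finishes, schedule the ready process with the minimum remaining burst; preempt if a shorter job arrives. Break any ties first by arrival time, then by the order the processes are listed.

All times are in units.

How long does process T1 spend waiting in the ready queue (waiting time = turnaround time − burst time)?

Timeline: | T1 0-2 | T4 2-5 | T1 5-7 | T8 7-8 | T1 8-14 | T6 14-23 | T7 23-33 | T5 33-46 | T2 46-61 | T3 61-76 |
Completion: T1=14  T2=61  T3=76  T4=5  T5=46  T6=23  T7=33  T8=8
Turnaround (C−A): T1=14  T2=61  T3=76  T4=3  T5=40  T6=17  T7=26  T8=1
Waiting(T1) = turnaround − burst = 14 − 10 = 4

4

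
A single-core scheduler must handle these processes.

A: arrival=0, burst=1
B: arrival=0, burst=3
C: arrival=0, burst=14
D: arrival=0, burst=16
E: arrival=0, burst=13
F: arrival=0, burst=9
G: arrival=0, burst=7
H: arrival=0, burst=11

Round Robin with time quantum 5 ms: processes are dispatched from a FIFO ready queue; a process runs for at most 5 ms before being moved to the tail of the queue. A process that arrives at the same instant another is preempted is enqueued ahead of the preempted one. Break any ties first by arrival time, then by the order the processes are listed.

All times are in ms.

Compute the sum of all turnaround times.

396

Gantt: | A 0-1 | B 1-4 | C 4-9 | D 9-14 | E 14-19 | F 19-24 | G 24-29 | H 29-34 | C 34-39 | D 39-44 | E 44-49 | F 49-53 | G 53-55 | H 55-60 | C 60-64 | D 64-69 | E 69-72 | H 72-73 | D 73-74 |
Completion: A=1  B=4  C=64  D=74  E=72  F=53  G=55  H=73
Turnaround = completion − arrival: A=1, B=4, C=64, D=74, E=72, F=53, G=55, H=73
Total turnaround = 1 + 4 + 64 + 74 + 72 + 53 + 55 + 73 = 396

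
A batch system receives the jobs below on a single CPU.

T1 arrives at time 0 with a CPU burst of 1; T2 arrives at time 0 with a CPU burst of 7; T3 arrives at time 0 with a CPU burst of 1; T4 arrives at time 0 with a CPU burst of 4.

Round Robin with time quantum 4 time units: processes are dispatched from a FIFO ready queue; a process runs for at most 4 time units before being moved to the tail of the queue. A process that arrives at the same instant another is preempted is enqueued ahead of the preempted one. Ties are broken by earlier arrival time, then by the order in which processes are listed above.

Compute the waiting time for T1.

Timeline: | T1 0-1 | T2 1-5 | T3 5-6 | T4 6-10 | T2 10-13 |
Completion: T1=1  T2=13  T3=6  T4=10
Turnaround (C−A): T1=1  T2=13  T3=6  T4=10
Waiting(T1) = turnaround − burst = 1 − 1 = 0

0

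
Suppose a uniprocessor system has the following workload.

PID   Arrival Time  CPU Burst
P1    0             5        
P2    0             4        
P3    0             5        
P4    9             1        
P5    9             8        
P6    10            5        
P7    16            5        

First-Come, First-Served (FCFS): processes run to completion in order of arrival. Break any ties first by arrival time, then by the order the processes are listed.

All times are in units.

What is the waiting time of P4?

Schedule: | P1 0-5 | P2 5-9 | P3 9-14 | P4 14-15 | P5 15-23 | P6 23-28 | P7 28-33 |
Completion: P1=5  P2=9  P3=14  P4=15  P5=23  P6=28  P7=33
Turnaround (C−A): P1=5  P2=9  P3=14  P4=6  P5=14  P6=18  P7=17
Waiting(P4) = turnaround − burst = 6 − 1 = 5

5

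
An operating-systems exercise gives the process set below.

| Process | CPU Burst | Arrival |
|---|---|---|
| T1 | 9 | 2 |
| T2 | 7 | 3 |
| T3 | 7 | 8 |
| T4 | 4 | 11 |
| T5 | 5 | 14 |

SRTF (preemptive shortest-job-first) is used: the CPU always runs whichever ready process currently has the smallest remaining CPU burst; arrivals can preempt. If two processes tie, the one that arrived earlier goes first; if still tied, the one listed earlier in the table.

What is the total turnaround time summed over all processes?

67

Gantt: | idle 0-2 | T1 2-3 | T2 3-10 | T3 10-11 | T4 11-15 | T5 15-20 | T3 20-26 | T1 26-34 |
Completion: T1=34  T2=10  T3=26  T4=15  T5=20
Turnaround (C−A): T1=32  T2=7  T3=18  T4=4  T5=6
Turnaround = completion − arrival: T1=32, T2=7, T3=18, T4=4, T5=6
Total turnaround = 32 + 7 + 18 + 4 + 6 = 67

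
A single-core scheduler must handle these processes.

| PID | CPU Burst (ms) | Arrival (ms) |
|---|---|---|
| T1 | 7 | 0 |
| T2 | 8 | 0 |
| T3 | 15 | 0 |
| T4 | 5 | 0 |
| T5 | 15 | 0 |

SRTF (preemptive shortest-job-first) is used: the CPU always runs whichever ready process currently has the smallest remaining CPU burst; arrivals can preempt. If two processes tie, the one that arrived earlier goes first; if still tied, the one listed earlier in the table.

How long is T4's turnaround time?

5

Gantt: | T4 0-5 | T1 5-12 | T2 12-20 | T3 20-35 | T5 35-50 |
Completion: T1=12  T2=20  T3=35  T4=5  T5=50
Turnaround (C−A): T1=12  T2=20  T3=35  T4=5  T5=50
Turnaround(T4) = completion − arrival = 5 − 0 = 5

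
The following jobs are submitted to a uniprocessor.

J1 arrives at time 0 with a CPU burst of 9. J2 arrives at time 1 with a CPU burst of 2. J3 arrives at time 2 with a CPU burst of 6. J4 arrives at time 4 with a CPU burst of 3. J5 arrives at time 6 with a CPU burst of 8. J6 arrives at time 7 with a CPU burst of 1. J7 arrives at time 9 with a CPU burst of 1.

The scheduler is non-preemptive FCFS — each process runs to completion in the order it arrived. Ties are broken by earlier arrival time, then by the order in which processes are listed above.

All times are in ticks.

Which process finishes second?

J2

Schedule: | J1 0-9 | J2 9-11 | J3 11-17 | J4 17-20 | J5 20-28 | J6 28-29 | J7 29-30 |
Completion: J1=9  J2=11  J3=17  J4=20  J5=28  J6=29  J7=30
Turnaround (C−A): J1=9  J2=10  J3=15  J4=16  J5=22  J6=22  J7=21
Finish order: J1 → J2 → J3 → J4 → J5 → J6 → J7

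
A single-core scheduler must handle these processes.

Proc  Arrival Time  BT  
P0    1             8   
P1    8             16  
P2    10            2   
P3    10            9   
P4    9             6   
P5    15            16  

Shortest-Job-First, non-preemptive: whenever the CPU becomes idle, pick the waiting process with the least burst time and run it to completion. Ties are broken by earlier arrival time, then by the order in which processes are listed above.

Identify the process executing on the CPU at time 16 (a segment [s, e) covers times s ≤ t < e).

P2

Gantt: | idle 0-1 | P0 1-9 | P4 9-15 | P2 15-17 | P3 17-26 | P1 26-42 | P5 42-58 |
Completion: P0=9  P1=42  P2=17  P3=26  P4=15  P5=58
Turnaround (C−A): P0=8  P1=34  P2=7  P3=16  P4=6  P5=43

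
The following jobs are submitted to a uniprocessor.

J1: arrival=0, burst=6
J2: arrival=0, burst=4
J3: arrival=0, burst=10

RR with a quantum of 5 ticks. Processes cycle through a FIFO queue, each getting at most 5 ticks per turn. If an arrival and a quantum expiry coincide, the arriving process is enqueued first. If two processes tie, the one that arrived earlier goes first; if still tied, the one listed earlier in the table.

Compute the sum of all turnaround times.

44

Schedule: | J1 0-5 | J2 5-9 | J3 9-14 | J1 14-15 | J3 15-20 |
Completion: J1=15  J2=9  J3=20
Turnaround (C−A): J1=15  J2=9  J3=20
Turnaround = completion − arrival: J1=15, J2=9, J3=20
Total turnaround = 15 + 9 + 20 = 44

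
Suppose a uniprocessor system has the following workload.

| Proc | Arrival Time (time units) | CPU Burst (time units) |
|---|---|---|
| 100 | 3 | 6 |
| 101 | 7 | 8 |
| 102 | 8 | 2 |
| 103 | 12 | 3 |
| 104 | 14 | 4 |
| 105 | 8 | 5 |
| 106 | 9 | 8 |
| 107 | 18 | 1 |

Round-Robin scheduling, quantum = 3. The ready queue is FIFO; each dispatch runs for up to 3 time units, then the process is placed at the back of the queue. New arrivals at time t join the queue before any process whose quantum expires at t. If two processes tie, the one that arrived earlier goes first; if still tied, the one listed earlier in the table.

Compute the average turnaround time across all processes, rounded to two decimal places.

Schedule: | idle 0-3 | 100 3-9 | 101 9-12 | 102 12-14 | 105 14-17 | 106 17-20 | 103 20-23 | 101 23-26 | 104 26-29 | 105 29-31 | 107 31-32 | 106 32-35 | 101 35-37 | 104 37-38 | 106 38-40 |
Completion: 100=9  101=37  102=14  103=23  104=38  105=31  106=40  107=32
Turnaround times: 100=6, 101=30, 102=6, 103=11, 104=24, 105=23, 106=31, 107=14
Average turnaround = (6+30+6+11+24+23+31+14) / 8 = 145/8 = 18.13

18.13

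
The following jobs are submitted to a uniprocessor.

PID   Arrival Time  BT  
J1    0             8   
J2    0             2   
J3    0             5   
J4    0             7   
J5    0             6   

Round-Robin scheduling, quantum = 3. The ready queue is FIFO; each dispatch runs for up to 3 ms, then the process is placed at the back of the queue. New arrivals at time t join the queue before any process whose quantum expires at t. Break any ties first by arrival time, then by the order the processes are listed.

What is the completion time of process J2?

5

Schedule: | J1 0-3 | J2 3-5 | J3 5-8 | J4 8-11 | J5 11-14 | J1 14-17 | J3 17-19 | J4 19-22 | J5 22-25 | J1 25-27 | J4 27-28 |
Completion: J1=27  J2=5  J3=19  J4=28  J5=25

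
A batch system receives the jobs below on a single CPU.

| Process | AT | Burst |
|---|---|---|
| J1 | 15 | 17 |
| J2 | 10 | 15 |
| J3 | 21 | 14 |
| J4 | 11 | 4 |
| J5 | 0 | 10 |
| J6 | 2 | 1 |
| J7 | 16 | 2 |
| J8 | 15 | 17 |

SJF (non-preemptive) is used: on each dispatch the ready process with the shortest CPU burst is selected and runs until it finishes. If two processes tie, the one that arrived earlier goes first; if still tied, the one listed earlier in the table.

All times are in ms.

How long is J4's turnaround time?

4

Gantt: | J5 0-10 | J6 10-11 | J4 11-15 | J2 15-30 | J7 30-32 | J3 32-46 | J1 46-63 | J8 63-80 |
Completion: J1=63  J2=30  J3=46  J4=15  J5=10  J6=11  J7=32  J8=80
Turnaround(J4) = completion − arrival = 15 − 11 = 4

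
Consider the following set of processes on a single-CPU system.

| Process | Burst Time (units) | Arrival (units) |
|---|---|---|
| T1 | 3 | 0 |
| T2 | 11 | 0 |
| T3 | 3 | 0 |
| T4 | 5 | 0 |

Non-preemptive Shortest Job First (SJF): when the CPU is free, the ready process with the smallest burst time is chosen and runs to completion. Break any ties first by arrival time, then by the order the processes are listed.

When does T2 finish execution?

22

Timeline: | T1 0-3 | T3 3-6 | T4 6-11 | T2 11-22 |
Completion: T1=3  T2=22  T3=6  T4=11
Turnaround (C−A): T1=3  T2=22  T3=6  T4=11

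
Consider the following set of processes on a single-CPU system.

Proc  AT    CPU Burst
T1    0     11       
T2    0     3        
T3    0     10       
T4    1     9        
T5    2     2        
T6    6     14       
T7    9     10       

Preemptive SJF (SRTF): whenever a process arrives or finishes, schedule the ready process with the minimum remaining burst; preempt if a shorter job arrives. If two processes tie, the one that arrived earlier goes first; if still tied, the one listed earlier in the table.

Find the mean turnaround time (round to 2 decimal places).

Timeline: | T2 0-3 | T5 3-5 | T4 5-14 | T3 14-24 | T7 24-34 | T1 34-45 | T6 45-59 |
Completion: T1=45  T2=3  T3=24  T4=14  T5=5  T6=59  T7=34
Turnaround times: T1=45, T2=3, T3=24, T4=13, T5=3, T6=53, T7=25
Average turnaround = (45+3+24+13+3+53+25) / 7 = 166/7 = 23.71

23.71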